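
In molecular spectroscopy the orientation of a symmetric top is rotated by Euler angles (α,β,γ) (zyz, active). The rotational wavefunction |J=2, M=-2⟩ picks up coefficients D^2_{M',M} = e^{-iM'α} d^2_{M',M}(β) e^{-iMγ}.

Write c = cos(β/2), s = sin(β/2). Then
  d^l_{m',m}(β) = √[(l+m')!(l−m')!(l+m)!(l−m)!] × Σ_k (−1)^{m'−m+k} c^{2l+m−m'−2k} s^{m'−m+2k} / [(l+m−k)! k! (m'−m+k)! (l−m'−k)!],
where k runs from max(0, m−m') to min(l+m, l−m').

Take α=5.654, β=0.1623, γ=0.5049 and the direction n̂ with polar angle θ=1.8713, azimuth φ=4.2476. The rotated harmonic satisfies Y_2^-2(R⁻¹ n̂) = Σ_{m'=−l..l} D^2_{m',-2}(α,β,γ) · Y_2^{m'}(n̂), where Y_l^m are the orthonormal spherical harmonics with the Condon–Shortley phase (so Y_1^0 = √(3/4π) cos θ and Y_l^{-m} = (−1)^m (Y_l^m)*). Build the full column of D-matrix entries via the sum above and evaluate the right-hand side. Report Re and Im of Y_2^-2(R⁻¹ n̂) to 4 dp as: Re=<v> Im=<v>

Re=-0.2987 Im=-0.1988

Need the full column D^2_{m',-2} for m'=−2..2 at α=5.654, β=0.1623, γ=0.5049.
cos(β/2)=0.996709, sin(β/2)=0.081061
d^2_{-2,-2}: single k=0 term ⇒ +0.986901;  D = +0.956569-0.242796i
d^2_{-1,-2}: single k=0 term ⇒ -0.160527;  D = -0.149039-0.059634i
d^2_{0,-2}: single k=0 term ⇒ +0.015990;  D = +0.008507+0.013539i
d^2_{1,-2}: single k=0 term ⇒ -0.001062;  D = +0.000072-0.001059i
d^2_{2,-2}: single k=0 term ⇒ +0.000043;  D = -0.000028+0.000033i
Y_2^{m'}(θ=1.8713,φ=4.2476) and Σ D·Y over m':
  (+0.9566-0.2428i)·(-0.2108-0.2824i)  (-0.1490-0.0596i)·(+0.0979-0.1953i)  (+0.0085+0.0135i)·(-0.2325+0.0000i)  (+0.0001-0.0011i)·(-0.0979-0.1953i)  (-0.0000+0.0000i)·(-0.2108+0.2824i)
Y_2^-2(R⁻¹ n̂) = -0.298661-0.198786i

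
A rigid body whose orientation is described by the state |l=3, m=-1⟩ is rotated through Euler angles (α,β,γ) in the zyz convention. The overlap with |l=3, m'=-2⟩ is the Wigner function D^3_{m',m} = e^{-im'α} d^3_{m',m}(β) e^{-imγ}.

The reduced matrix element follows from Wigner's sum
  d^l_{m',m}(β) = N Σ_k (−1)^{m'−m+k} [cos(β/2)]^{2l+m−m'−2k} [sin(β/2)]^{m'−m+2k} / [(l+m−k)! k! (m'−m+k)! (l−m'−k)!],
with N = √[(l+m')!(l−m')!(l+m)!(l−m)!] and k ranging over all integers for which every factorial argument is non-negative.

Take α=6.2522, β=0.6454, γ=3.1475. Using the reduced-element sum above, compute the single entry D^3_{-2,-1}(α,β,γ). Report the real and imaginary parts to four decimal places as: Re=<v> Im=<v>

D^3_{-2,-1}(6.2522,0.6454,3.1475) = e^{-i·-2·6.2522}·d^3_{-2,-1}(0.6454)·e^{-i·-1·3.1475}. Compute d first:
c=cos(0.6454/2)=0.948383, s=sin(0.6454/2)=0.317128; N=√[1·120·2·24]=75.894664
The bounds max(0,m−m')=1 and min(l+m,l−m')=2 give 2 terms
  k=1: (−1)^0·75.8947/(24)·0.9484^5·0.3171^1 = +0.769401
  k=2: (−1)^1·75.8947/(12)·0.9484^3·0.3171^3 = -0.172062
d^3_{-2,-1}(0.6454) = +0.769401 -0.172062 = +0.597339
Phases: e^{-i·(-2)·6.2522}=+0.998080-0.061931i, e^{-i·(-1)·3.1475}=-0.999983-0.005907i ⇒ D=-0.596401+0.033471i

Re=-0.5964 Im=0.0335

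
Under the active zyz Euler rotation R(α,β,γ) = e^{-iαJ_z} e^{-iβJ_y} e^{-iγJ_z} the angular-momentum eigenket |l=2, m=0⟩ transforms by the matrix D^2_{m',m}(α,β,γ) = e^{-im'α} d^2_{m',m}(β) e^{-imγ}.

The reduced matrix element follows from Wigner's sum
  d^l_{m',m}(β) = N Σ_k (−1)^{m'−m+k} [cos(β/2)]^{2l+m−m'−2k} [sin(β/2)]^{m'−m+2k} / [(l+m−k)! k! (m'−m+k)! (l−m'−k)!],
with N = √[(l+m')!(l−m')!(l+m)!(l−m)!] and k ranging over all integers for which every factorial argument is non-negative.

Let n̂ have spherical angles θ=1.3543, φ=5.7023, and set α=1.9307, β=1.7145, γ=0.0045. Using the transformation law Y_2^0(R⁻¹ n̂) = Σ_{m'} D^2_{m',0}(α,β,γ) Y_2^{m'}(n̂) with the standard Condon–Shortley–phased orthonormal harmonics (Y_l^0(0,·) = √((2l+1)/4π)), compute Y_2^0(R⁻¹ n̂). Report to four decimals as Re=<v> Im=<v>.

Need the full column D^2_{m',0} for m'=−2..2 at α=1.9307, β=1.7145, γ=0.0045.
cos(β/2)=0.654519, sin(β/2)=0.756045
d^2_{-2,0}: single k=2 term ⇒ +0.599813;  D = -0.451019-0.395421i
d^2_{-1,0}: k∈[1..2] ⇒ +0.519267 -0.692854 = -0.173587;  D = +0.061135-0.162466i
d^2_{0,0}: k∈[0..2] ⇒ +0.183522 -0.979491 +0.326732 = -0.469237;  D = -0.469237+0.000000i
d^2_{1,0}: k∈[0..1] ⇒ -0.519267 +0.692854 = +0.173587;  D = -0.061135-0.162466i
d^2_{2,0}: single k=0 term ⇒ +0.599813;  D = -0.451019+0.395421i
Y_2^{m'}(θ=1.3543,φ=5.7023) and Σ D·Y over m':
  (-0.4510-0.3954i)·(+0.1465+0.3381i)  (+0.0611-0.1625i)·(+0.1355+0.0889i)  (-0.4692+0.0000i)·(-0.2717+0.0000i)  (-0.0611-0.1625i)·(-0.1355+0.0889i)  (-0.4510+0.3954i)·(+0.1465-0.3381i)
Y_2^0(R⁻¹ n̂) = +0.308139+0.000000i

Re=0.3081 Im=0.0000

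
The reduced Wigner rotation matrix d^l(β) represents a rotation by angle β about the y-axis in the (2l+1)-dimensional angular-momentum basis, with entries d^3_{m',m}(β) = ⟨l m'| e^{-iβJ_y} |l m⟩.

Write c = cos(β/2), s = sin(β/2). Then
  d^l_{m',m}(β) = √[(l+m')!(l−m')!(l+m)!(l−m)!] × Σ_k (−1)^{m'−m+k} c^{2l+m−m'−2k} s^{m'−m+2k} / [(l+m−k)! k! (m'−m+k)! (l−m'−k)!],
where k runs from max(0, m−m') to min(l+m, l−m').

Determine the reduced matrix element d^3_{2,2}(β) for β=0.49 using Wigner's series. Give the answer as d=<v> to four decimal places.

d=0.5731

d^3_{2,2}(β=0.49) via Wigner's sum:
With c≡cos(β/2)=0.970137 and s≡sin(β/2)=0.242556, N=[120·1·120·1]^{1/2}=120.000000
The bounds max(0,m−m')=0 and min(l+m,l−m')=1 give 2 terms
  k=0: (−1)^0·120.0000/(120)·0.9701^6·0.2426^0 = +0.833680
  k=1: (−1)^1·120.0000/(24)·0.9701^4·0.2426^2 = -0.260572
d^3_{2,2}(0.49) = +0.833680 -0.260572 = +0.573108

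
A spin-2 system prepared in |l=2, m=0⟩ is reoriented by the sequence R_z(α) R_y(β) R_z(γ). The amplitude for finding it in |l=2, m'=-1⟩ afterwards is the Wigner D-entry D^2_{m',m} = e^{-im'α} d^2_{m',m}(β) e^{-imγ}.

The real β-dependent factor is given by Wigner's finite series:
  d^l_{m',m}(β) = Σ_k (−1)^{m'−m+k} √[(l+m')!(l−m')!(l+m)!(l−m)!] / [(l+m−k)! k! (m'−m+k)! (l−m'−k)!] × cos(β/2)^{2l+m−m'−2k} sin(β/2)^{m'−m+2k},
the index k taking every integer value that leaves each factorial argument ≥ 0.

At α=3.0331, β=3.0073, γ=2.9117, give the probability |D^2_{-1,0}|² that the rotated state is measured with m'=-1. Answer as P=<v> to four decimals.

D^2_{-1,0}(3.0331,3.0073,2.9117) = e^{-i·-1·3.0331}·d^2_{-1,0}(3.0073)·e^{-i·0·2.9117}. Compute d first:
Half-angle: c=0.067096, s=0.997747. N=√(1·6·2·2)=4.898979
Admissible k: 1..2 (factorial args all ≥0)
  k=1: (−1)^0·4.8990/(2)·0.0671^3·0.9977^1 = +0.000738
  k=2: (−1)^1·4.8990/(2)·0.0671^1·0.9977^3 = -0.163242
d^2_{-1,0}(3.0073) = +0.000738 -0.163242 = -0.162504
|D^2_{-1,0}|² = |d^2_{-1,0}(β)|² = (-0.162504)² = 0.026408 (the z-rotation phases have unit modulus)

P=0.0264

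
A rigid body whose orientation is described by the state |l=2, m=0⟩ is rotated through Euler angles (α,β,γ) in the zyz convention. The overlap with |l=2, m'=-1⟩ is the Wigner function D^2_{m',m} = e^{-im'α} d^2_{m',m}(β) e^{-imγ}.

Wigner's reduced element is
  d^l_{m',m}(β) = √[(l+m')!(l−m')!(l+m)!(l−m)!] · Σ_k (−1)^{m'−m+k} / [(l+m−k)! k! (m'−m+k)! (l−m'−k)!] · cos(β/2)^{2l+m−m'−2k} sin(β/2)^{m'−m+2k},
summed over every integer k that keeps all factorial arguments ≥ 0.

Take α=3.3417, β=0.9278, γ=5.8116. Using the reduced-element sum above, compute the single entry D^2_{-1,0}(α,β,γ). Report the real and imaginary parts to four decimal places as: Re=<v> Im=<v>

Re=-0.5760 Im=-0.1168

Split into d^2_{-1,0}(β=0.9278) × two z-phases.
c=cos(0.9278/2)=0.894314, s=sin(0.9278/2)=0.447439; N=√[1·6·2·2]=4.898979
The bounds max(0,m−m')=1 and min(l+m,l−m')=2 give 2 terms
  k=1: (−1)^0·4.8990/(2)·0.8943^3·0.4474^1 = +0.783935
  k=2: (−1)^1·4.8990/(2)·0.8943^1·0.4474^3 = -0.196231
d^2_{-1,0}(0.9278) = +0.783935 -0.196231 = +0.587704
D = (-0.980045-0.198775i)·(+0.587704)·(+1.000000+0.000000i) = -0.575977-0.116821i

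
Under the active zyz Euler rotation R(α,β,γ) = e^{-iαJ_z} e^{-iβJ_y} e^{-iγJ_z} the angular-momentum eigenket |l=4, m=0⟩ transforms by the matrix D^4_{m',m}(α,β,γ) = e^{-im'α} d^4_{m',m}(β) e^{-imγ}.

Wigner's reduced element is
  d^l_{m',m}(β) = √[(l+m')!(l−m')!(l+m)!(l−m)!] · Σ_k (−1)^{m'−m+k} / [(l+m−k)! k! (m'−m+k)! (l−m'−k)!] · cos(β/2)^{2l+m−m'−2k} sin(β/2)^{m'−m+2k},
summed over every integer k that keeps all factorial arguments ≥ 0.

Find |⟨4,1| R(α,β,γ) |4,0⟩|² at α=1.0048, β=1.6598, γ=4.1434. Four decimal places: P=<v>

Split into d^4_{1,0}(β=1.6598) × two z-phases.
With c≡cos(β/2)=0.674950 and s≡sin(β/2)=0.737864, N=[120·6·24·24]^{1/2}=643.987578
k: max(0,(0)−(1))=0 … min(4+(0),4−(1))=3
  k=0: (−1)^1·643.9876/(144)·0.6749^7·0.7379^1 = -0.210567
  k=1: (−1)^2·643.9876/(24)·0.6749^5·0.7379^3 = +1.509912
  k=2: (−1)^3·643.9876/(24)·0.6749^3·0.7379^5 = -1.804519
  k=3: (−1)^4·643.9876/(144)·0.6749^1·0.7379^7 = +0.359435
d^4_{1,0}(1.6598) = -0.210567 +1.509912 -1.804519 +0.359435 = -0.145739
|D^4_{1,0}|² = |d^4_{1,0}(β)|² = (-0.145739)² = 0.021240 (the z-rotation phases have unit modulus)

P=0.0212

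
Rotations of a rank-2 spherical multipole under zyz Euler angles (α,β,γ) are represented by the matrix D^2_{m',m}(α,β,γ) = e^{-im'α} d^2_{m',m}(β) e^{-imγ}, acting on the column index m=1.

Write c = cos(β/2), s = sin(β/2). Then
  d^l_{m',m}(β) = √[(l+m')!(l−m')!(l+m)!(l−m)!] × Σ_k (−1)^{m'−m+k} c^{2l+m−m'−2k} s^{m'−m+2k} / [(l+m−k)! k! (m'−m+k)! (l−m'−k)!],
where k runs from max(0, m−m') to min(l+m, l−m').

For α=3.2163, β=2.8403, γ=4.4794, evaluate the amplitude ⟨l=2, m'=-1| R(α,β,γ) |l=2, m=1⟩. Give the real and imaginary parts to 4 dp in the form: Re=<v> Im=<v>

D^2_{-1,1}(3.2163,2.8403,4.4794) = e^{-i·-1·3.2163}·d^2_{-1,1}(2.8403)·e^{-i·1·4.4794}. Compute d first:
With c≡cos(β/2)=0.150077 and s≡sin(β/2)=0.988674, N=[1·6·6·1]^{1/2}=6.000000
The bounds max(0,m−m')=2 and min(l+m,l−m')=3 give 2 terms
  k=2: (−1)^0·6.0000/(2)·0.1501^2·0.9887^2 = +0.066048
  k=3: (−1)^1·6.0000/(6)·0.1501^0·0.9887^4 = -0.955461
d^2_{-1,1}(2.8403) = +0.066048 -0.955461 = -0.889413
D = (-0.997211-0.074638i)·(-0.889413)·(-0.230887+0.972981i) = -0.269371+0.847641i

Re=-0.2694 Im=0.8476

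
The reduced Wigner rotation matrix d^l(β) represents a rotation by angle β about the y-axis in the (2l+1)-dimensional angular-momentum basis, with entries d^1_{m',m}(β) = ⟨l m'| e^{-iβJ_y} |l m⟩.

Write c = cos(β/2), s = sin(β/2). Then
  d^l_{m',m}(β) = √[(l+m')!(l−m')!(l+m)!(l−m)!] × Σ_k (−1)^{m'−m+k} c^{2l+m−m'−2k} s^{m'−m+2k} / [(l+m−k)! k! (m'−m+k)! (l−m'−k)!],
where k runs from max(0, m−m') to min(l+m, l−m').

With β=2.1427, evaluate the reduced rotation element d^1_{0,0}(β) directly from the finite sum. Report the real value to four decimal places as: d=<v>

d^1_{0,0}(β=2.1427) via Wigner's sum:
With c≡cos(β/2)=0.478940 and s≡sin(β/2)=0.877848, N=[1·1·1·1]^{1/2}=1.000000
k: max(0,(0)−(0))=0 … min(1+(0),1−(0))=1
  k=0: (−1)^0·1.0000/(1)·0.4789^2·0.8778^0 = +0.229383
  k=1: (−1)^1·1.0000/(1)·0.4789^0·0.8778^2 = -0.770617
d^1_{0,0}(2.1427) = +0.229383 -0.770617 = -0.541234

d=-0.5412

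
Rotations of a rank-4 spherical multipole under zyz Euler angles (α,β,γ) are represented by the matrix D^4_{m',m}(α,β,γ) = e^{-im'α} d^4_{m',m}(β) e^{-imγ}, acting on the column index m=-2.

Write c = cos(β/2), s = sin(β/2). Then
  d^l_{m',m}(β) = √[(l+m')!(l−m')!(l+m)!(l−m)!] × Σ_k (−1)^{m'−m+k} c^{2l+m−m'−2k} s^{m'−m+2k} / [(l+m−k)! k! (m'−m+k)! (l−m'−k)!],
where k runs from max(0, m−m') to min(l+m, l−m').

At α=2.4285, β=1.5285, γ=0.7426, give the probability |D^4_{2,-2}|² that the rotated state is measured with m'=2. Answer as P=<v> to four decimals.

D^4_{2,-2}(2.4285,1.5285,0.7426) = e^{-i·2·2.4285}·d^4_{2,-2}(1.5285)·e^{-i·-2·0.7426}. Compute d first:
With c≡cos(β/2)=0.721902 and s≡sin(β/2)=0.691996, N=[720·2·2·720]^{1/2}=1440.000000
k∈{0,1,2} keeps every argument non-negative
  k=0: (−1)^4·1440.0000/(96)·0.7219^4·0.6920^4 = +0.934151
  k=1: (−1)^5·1440.0000/(120)·0.7219^2·0.6920^6 = -0.686685
  k=2: (−1)^6·1440.0000/(1440)·0.7219^0·0.6920^8 = +0.052581
d^4_{2,-2}(1.5285) = +0.934151 -0.686685 +0.052581 = +0.300046
|D^4_{2,-2}|² = |d^4_{2,-2}(β)|² = (+0.300046)² = 0.090028 (the z-rotation phases have unit modulus)

P=0.0900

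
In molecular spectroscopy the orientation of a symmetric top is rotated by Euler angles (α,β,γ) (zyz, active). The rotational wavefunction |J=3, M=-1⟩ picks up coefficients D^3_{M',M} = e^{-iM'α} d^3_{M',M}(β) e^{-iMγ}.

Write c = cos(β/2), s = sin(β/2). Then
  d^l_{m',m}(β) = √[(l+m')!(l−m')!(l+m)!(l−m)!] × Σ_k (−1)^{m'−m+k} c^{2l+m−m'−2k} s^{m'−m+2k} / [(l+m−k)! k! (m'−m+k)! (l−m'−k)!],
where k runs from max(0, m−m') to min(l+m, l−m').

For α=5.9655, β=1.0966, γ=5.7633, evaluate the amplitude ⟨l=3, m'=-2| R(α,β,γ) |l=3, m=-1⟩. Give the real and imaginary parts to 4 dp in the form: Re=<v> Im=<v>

D^3_{-2,-1}(5.9655,1.0966,5.7633) = e^{-i·-2·5.9655}·d^3_{-2,-1}(1.0966)·e^{-i·-1·5.7633}. Compute d first:
With c≡cos(β/2)=0.853412 and s≡sin(β/2)=0.521237, N=[1·120·2·24]^{1/2}=75.894664
k: max(0,(-1)−(-2))=1 … min(3+(-1),3−(-2))=2
  k=1: (−1)^0·75.8947/(24)·0.8534^5·0.5212^1 = +0.746154
  k=2: (−1)^1·75.8947/(12)·0.8534^3·0.5212^3 = -0.556688
d^3_{-2,-1}(1.0966) = +0.746154 -0.556688 = +0.189466
Phases: e^{-i·(-2)·5.9655}=+0.804852-0.593476i, e^{-i·(-1)·5.7633}=+0.867876-0.496781i ⇒ D=+0.076484-0.173342i

Re=0.0765 Im=-0.1733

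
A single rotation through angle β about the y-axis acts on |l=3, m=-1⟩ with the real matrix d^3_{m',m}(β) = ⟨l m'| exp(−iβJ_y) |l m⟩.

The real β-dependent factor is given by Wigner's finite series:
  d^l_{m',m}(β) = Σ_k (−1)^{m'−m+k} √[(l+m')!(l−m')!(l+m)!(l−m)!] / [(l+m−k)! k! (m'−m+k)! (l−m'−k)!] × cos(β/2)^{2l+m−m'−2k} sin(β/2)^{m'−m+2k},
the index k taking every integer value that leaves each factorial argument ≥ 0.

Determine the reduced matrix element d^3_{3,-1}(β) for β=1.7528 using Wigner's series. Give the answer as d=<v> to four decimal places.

d^3_{3,-1}(β=1.7528) via Wigner's sum:
With c≡cos(β/2)=0.639922 and s≡sin(β/2)=0.768440, N=[720·1·2·24]^{1/2}=185.903201
The bounds max(0,m−m')=0 and min(l+m,l−m')=0 give 1 term
  k=0: (−1)^4·185.9032/(48)·0.6399^2·0.7684^4 = +0.553018
d^3_{3,-1}(1.7528) = +0.553018

d=0.5530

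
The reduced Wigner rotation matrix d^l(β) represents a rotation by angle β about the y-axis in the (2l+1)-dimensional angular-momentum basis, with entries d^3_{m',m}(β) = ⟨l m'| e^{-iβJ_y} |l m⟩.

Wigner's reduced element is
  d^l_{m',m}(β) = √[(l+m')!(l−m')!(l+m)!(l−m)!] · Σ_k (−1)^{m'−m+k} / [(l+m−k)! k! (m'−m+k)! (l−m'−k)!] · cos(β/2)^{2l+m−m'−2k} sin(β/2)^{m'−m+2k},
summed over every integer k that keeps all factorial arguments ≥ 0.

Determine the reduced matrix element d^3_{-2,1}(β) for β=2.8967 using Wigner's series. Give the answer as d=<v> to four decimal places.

d^3_{-2,1}(β=2.8967) via Wigner's sum:
c=cos(2.8967/2)=0.122141, s=sin(2.8967/2)=0.992513; N=√[1·120·24·2]=75.894664
The bounds max(0,m−m')=3 and min(l+m,l−m')=4 give 2 terms
  k=3: (−1)^0·75.8947/(12)·0.1221^3·0.9925^3 = +0.011267
  k=4: (−1)^1·75.8947/(24)·0.1221^1·0.9925^5 = -0.371998
d^3_{-2,1}(2.8967) = +0.011267 -0.371998 = -0.360731

d=-0.3607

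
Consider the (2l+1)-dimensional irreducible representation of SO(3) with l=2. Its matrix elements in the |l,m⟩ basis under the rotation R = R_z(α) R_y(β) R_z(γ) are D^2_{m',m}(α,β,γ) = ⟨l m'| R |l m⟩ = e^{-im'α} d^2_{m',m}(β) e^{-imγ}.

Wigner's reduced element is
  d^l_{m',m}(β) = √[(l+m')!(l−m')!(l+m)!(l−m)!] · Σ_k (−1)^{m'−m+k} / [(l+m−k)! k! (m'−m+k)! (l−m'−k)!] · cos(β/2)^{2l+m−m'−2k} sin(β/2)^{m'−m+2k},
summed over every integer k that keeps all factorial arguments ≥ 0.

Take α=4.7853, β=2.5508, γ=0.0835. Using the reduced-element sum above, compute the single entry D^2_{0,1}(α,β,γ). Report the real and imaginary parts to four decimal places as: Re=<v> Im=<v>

Re=-0.5646 Im=0.0473

First d^2_{0,1}(β=2.5508), then the phase factors e^{-i(0)α} and e^{-i(1)γ}:
Half-angle: c=0.291119, s=0.956687. N=√(2·2·6·1)=4.898979
Admissible k: 1..2 (factorial args all ≥0)
  k=1: (−1)^0·4.8990/(2)·0.2911^3·0.9567^1 = +0.057817
  k=2: (−1)^1·4.8990/(2)·0.2911^1·0.9567^3 = -0.624390
d^2_{0,1}(2.5508) = +0.057817 -0.624390 = -0.566572
Attach z-rotation phases: D = e^{-i(0)(4.7853)}·(-0.566572)·e^{-i(1)(0.0835)} = -0.564598+0.047254i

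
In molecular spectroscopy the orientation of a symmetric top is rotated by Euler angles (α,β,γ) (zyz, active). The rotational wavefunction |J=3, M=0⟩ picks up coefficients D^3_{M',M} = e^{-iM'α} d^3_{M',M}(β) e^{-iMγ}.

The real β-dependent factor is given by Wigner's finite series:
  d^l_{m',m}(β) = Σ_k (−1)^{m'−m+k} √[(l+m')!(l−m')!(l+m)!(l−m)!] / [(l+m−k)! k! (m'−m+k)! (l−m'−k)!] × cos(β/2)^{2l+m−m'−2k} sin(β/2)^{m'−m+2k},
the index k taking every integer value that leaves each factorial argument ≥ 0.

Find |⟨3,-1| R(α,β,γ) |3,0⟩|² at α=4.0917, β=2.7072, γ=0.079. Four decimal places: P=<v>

First d^3_{-1,0}(β=2.7072), then the phase factors e^{-i(-1)α} and e^{-i(0)γ}:
Half-angle: c=0.215493, s=0.976505. N=√(2·24·6·6)=41.569219
k: max(0,(0)−(-1))=1 … min(3+(0),3−(-1))=3
  k=1: (−1)^0·41.5692/(12)·0.2155^5·0.9765^1 = +0.001572
  k=2: (−1)^1·41.5692/(4)·0.2155^3·0.9765^3 = -0.096835
  k=3: (−1)^2·41.5692/(12)·0.2155^1·0.9765^5 = +0.662821
d^3_{-1,0}(2.7072) = +0.001572 -0.096835 +0.662821 = +0.567558
|D^3_{-1,0}|² = |d^3_{-1,0}(β)|² = (+0.567558)² = 0.322122 (the z-rotation phases have unit modulus)

P=0.3221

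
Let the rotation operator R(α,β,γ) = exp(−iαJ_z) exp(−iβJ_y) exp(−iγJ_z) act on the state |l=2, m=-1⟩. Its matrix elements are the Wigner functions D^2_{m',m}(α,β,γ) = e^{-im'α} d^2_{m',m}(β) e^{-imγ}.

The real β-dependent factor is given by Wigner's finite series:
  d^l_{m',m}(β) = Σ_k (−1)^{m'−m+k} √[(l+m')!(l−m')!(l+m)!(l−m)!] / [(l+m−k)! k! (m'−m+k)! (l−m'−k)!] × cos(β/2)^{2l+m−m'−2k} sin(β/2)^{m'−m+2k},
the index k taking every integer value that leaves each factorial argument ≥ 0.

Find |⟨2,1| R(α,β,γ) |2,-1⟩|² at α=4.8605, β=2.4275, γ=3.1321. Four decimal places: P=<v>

P=0.2015

First d^2_{1,-1}(β=2.4275), then the phase factors e^{-i(1)α} and e^{-i(-1)γ}:
c=cos(2.4275/2)=0.349508, s=sin(2.4275/2)=0.936933; N=√[6·1·1·6]=6.000000
Admissible k: 0..1 (factorial args all ≥0)
  k=0: (−1)^2·6.0000/(2)·0.3495^2·0.9369^2 = +0.321702
  k=1: (−1)^3·6.0000/(6)·0.3495^0·0.9369^4 = -0.770610
d^2_{1,-1}(2.4275) = +0.321702 -0.770610 = -0.448908
|D^2_{1,-1}|² = |d^2_{1,-1}(β)|² = (-0.448908)² = 0.201518 (the z-rotation phases have unit modulus)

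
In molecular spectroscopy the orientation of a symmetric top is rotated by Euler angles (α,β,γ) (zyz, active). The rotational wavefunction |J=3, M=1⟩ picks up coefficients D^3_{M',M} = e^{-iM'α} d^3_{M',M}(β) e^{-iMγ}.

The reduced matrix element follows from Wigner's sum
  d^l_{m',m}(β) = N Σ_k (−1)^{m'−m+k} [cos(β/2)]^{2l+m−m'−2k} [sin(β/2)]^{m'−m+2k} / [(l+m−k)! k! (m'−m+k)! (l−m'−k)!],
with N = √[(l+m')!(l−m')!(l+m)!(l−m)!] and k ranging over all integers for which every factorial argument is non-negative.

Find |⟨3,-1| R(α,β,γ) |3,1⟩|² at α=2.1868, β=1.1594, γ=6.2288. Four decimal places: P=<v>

P=0.1639

Split into d^3_{-1,1}(β=1.1594) × two z-phases.
c=cos(1.1594/2)=0.836627, s=sin(1.1594/2)=0.547773; N=√[2·24·24·2]=48.000000
The bounds max(0,m−m')=2 and min(l+m,l−m')=4 give 3 terms
  k=2: (−1)^0·48.0000/(8)·0.8366^4·0.5478^2 = +0.882023
  k=3: (−1)^1·48.0000/(6)·0.8366^2·0.5478^4 = -0.504146
  k=4: (−1)^2·48.0000/(48)·0.8366^0·0.5478^6 = +0.027015
d^3_{-1,1}(1.1594) = +0.882023 -0.504146 +0.027015 = +0.404892
|D^3_{-1,1}|² = |d^3_{-1,1}(β)|² = (+0.404892)² = 0.163938 (the z-rotation phases have unit modulus)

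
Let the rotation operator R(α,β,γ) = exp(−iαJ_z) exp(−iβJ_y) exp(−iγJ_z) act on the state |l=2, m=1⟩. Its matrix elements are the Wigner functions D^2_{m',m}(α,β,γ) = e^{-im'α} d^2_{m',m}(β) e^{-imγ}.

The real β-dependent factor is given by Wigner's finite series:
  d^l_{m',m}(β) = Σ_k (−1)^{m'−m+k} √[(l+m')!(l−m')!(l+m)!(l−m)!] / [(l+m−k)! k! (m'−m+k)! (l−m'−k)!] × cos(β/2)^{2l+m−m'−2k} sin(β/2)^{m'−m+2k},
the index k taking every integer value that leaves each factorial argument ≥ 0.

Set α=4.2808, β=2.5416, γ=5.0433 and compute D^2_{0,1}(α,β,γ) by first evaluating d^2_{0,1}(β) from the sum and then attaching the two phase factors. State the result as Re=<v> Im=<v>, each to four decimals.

Split into d^2_{0,1}(β=2.5416) × two z-phases.
With c≡cos(β/2)=0.295517 and s≡sin(β/2)=0.955338, N=[2·2·6·1]^{1/2}=4.898979
The bounds max(0,m−m')=1 and min(l+m,l−m')=2 give 2 terms
  k=1: (−1)^0·4.8990/(2)·0.2955^3·0.9553^1 = +0.060392
  k=2: (−1)^1·4.8990/(2)·0.2955^1·0.9553^3 = -0.631144
d^2_{0,1}(2.5416) = +0.060392 -0.631144 = -0.570752
Attach z-rotation phases: D = e^{-i(0)(4.2808)}·(-0.570752)·e^{-i(1)(5.0433)} = -0.185440-0.539787i

Re=-0.1854 Im=-0.5398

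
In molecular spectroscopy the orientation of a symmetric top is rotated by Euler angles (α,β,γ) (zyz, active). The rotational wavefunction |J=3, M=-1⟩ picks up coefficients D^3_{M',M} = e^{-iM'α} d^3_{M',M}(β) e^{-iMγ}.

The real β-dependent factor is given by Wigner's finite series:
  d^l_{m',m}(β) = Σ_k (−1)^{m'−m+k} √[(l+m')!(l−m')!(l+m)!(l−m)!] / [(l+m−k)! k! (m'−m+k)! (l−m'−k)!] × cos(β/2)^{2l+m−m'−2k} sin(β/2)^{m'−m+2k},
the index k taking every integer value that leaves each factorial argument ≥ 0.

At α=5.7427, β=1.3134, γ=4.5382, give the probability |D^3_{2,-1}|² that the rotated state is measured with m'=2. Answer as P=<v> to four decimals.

P=0.2526

Split into d^3_{2,-1}(β=1.3134) × two z-phases.
With c≡cos(β/2)=0.792011 and s≡sin(β/2)=0.610507, N=[120·1·2·24]^{1/2}=75.894664
The bounds max(0,m−m')=0 and min(l+m,l−m')=1 give 2 terms
  k=0: (−1)^3·75.8947/(12)·0.7920^3·0.6105^3 = -0.714982
  k=1: (−1)^4·75.8947/(24)·0.7920^1·0.6105^5 = +0.212414
d^3_{2,-1}(1.3134) = -0.714982 +0.212414 = -0.502568
|D^3_{2,-1}|² = |d^3_{2,-1}(β)|² = (-0.502568)² = 0.252574 (the z-rotation phases have unit modulus)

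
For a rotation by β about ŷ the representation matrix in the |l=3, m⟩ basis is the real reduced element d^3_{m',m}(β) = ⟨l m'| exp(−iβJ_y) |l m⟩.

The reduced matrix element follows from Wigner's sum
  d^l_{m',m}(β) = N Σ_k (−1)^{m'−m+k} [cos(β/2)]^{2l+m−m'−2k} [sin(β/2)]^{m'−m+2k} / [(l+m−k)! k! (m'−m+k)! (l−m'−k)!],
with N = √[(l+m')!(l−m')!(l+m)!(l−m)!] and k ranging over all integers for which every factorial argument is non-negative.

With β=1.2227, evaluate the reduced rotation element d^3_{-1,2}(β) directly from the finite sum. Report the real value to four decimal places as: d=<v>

d^3_{-1,2}(β=1.2227) via Wigner's sum:
With c≡cos(β/2)=0.818874 and s≡sin(β/2)=0.573973, N=[2·24·120·1]^{1/2}=75.894664
k: max(0,(2)−(-1))=3 … min(3+(2),3−(-1))=4
  k=3: (−1)^0·75.8947/(12)·0.8189^3·0.5740^3 = +0.656684
  k=4: (−1)^1·75.8947/(24)·0.8189^1·0.5740^5 = -0.161315
d^3_{-1,2}(1.2227) = +0.656684 -0.161315 = +0.495369

d=0.4954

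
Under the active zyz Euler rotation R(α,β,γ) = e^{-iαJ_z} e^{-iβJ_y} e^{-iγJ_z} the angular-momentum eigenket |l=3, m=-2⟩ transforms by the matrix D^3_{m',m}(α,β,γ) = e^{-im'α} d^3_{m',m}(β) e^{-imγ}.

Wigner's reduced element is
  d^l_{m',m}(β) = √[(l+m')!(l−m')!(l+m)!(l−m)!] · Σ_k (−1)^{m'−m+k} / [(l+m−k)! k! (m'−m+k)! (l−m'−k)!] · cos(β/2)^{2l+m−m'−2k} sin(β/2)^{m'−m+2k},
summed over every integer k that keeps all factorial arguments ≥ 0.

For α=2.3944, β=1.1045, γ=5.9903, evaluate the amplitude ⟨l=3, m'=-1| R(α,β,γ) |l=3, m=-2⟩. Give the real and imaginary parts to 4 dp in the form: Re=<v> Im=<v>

Re=0.0421 Im=-0.1735

Split into d^3_{-1,-2}(β=1.1045) × two z-phases.
With c≡cos(β/2)=0.851346 and s≡sin(β/2)=0.524604, N=[2·24·1·120]^{1/2}=75.894664
k: max(0,(-2)−(-1))=0 … min(3+(-2),3−(-1))=1
  k=0: (−1)^1·75.8947/(24)·0.8513^5·0.5246^1 = -0.741930
  k=1: (−1)^2·75.8947/(12)·0.8513^3·0.5246^3 = +0.563435
d^3_{-1,-2}(1.1045) = -0.741930 +0.563435 = -0.178495
Attach z-rotation phases: D = e^{-i(-1)(2.3944)}·(-0.178495)·e^{-i(-2)(5.9903)} = +0.042053-0.173471i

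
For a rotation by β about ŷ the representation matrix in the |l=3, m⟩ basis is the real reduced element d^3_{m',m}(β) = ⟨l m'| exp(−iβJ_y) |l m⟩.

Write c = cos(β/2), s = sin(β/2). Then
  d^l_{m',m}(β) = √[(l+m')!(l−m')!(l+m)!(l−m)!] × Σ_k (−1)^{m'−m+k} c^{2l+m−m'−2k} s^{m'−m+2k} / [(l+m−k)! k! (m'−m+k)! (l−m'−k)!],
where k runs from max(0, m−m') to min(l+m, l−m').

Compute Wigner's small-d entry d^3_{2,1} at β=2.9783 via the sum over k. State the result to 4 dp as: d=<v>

d^3_{2,1}(β=2.9783) via Wigner's sum:
c=cos(2.9783/2)=0.081556, s=sin(2.9783/2)=0.996669; N=√[120·1·24·2]=75.894664
k: max(0,(1)−(2))=0 … min(3+(1),3−(2))=1
  k=0: (−1)^1·75.8947/(24)·0.0816^5·0.9967^1 = -0.000011
  k=1: (−1)^2·75.8947/(12)·0.0816^3·0.9967^3 = +0.003397
d^3_{2,1}(2.9783) = -0.000011 +0.003397 = +0.003385

d=0.0034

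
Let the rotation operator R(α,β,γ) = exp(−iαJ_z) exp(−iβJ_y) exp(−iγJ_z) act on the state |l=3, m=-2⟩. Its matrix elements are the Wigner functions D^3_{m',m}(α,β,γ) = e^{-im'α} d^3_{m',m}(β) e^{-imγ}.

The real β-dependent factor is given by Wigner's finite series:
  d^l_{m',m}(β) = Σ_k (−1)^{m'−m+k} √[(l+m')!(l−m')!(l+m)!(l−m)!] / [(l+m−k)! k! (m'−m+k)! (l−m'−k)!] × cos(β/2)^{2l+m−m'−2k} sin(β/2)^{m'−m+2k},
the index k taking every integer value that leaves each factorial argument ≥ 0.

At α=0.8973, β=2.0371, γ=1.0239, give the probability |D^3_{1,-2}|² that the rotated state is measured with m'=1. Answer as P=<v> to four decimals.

First d^3_{1,-2}(β=2.0371), then the phase factors e^{-i(1)α} and e^{-i(-2)γ}:
c=cos(2.0371/2)=0.524601, s=sin(2.0371/2)=0.851348; N=√[24·2·1·120]=75.894664
k∈{0,1} keeps every argument non-negative
  k=0: (−1)^3·75.8947/(12)·0.5246^3·0.8513^3 = -0.563429
  k=1: (−1)^4·75.8947/(24)·0.5246^1·0.8513^5 = +0.741934
d^3_{1,-2}(2.0371) = -0.563429 +0.741934 = +0.178505
|D^3_{1,-2}|² = |d^3_{1,-2}(β)|² = (+0.178505)² = 0.031864 (the z-rotation phases have unit modulus)

P=0.0319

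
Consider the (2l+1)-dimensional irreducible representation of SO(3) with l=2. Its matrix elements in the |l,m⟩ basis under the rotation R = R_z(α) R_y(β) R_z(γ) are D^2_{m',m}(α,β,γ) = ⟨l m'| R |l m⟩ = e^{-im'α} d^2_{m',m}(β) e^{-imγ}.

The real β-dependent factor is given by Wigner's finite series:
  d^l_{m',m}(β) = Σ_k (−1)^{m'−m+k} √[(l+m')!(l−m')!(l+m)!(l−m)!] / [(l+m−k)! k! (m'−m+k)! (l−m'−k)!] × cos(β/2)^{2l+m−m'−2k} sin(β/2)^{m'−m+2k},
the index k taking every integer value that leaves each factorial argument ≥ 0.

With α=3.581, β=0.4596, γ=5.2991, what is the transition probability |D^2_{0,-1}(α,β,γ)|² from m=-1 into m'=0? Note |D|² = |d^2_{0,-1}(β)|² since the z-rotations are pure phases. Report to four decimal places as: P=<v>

P=0.2371

D^2_{0,-1}(3.581,0.4596,5.2991) = e^{-i·0·3.581}·d^2_{0,-1}(0.4596)·e^{-i·-1·5.2991}. Compute d first:
With c≡cos(β/2)=0.973712 and s≡sin(β/2)=0.227783, N=[2·2·1·6]^{1/2}=4.898979
k: max(0,(-1)−(0))=0 … min(2+(-1),2−(0))=1
  k=0: (−1)^1·4.8990/(2)·0.9737^3·0.2278^1 = -0.515096
  k=1: (−1)^2·4.8990/(2)·0.9737^1·0.2278^3 = +0.028188
d^2_{0,-1}(0.4596) = -0.515096 +0.028188 = -0.486908
|D^2_{0,-1}|² = |d^2_{0,-1}(β)|² = (-0.486908)² = 0.237079 (the z-rotation phases have unit modulus)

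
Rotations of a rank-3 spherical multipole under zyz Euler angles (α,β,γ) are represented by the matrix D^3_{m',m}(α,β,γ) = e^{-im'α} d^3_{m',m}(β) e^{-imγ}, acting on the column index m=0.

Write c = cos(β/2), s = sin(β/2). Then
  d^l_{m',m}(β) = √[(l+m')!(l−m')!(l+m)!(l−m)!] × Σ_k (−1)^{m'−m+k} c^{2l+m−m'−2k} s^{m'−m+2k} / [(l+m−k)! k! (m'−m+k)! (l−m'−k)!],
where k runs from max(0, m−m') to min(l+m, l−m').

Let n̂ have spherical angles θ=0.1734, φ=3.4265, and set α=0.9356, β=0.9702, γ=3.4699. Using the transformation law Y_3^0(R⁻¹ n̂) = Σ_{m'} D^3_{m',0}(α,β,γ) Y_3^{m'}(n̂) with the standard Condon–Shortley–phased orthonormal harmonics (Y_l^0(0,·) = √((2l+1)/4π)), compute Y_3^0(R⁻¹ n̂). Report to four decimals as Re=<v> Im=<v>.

Re=-0.3337 Im=0.0000

Need the full column D^3_{m',0} for m'=−3..3 at α=0.9356, β=0.9702, γ=3.4699.
cos(β/2)=0.884628, sin(β/2)=0.466297
d^3_{-3,0}: single k=3 term ⇒ +0.313895;  D = -0.296467+0.103138i
d^3_{-2,0}: k∈[2..3] ⇒ +0.729338 -0.202643 = +0.526695;  D = -0.155852+0.503108i
d^3_{-1,0}: k∈[1..3] ⇒ +0.875099 -0.729427 +0.067556 = +0.213228;  D = +0.126516+0.171639i
d^3_{0,0}: k∈[0..3] ⇒ +0.479253 -1.198425 +0.332977 -0.010280 = -0.396474;  D = -0.396474+0.000000i
d^3_{1,0}: k∈[0..2] ⇒ -0.875099 +0.729427 -0.067556 = -0.213228;  D = -0.126516+0.171639i
d^3_{2,0}: k∈[0..1] ⇒ +0.729338 -0.202643 = +0.526695;  D = -0.155852-0.503108i
d^3_{3,0}: single k=0 term ⇒ -0.313895;  D = +0.296467+0.103138i
Y_3^{m'}(θ=0.1734,φ=3.4265) and Σ D·Y over m':
  (-0.2965+0.1031i)·(-0.0014+0.0016i)  (-0.1559+0.5031i)·(+0.0252-0.0162i)  (+0.1265+0.1716i)·(-0.2061+0.0604i)  (-0.3965+0.0000i)·(+0.6805+0.0000i)  (-0.1265+0.1716i)·(+0.2061+0.0604i)  (-0.1559-0.5031i)·(+0.0252+0.0162i)  (+0.2965+0.1031i)·(+0.0014+0.0016i)
Y_3^0(R⁻¹ n̂) = -0.333743+0.000000i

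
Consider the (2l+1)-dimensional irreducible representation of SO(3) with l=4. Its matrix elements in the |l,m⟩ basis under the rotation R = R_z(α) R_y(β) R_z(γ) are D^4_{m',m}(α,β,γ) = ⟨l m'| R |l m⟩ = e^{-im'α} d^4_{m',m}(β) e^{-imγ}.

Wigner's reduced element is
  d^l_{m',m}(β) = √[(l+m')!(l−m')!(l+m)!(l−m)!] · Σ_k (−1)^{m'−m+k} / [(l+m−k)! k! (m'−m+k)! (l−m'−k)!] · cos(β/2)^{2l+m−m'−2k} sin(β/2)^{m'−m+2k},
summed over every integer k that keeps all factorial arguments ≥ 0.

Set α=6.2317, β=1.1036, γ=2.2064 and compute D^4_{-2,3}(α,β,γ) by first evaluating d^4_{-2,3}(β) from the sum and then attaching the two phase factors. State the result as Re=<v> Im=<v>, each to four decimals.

Re=0.2170 Im=-0.1019

Split into d^4_{-2,3}(β=1.1036) × two z-phases.
Half-angle: c=0.851582, s=0.524221. N=√(2·720·5040·1)=2693.993318
The bounds max(0,m−m')=5 and min(l+m,l−m')=6 give 2 terms
  k=5: (−1)^0·2693.9933/(240)·0.8516^3·0.5242^5 = +0.274433
  k=6: (−1)^1·2693.9933/(720)·0.8516^1·0.5242^7 = -0.034665
d^4_{-2,3}(1.1036) = +0.274433 -0.034665 = +0.239768
D = (+0.994703-0.102789i)·(+0.239768)·(+0.944076-0.329727i) = +0.217034-0.101907i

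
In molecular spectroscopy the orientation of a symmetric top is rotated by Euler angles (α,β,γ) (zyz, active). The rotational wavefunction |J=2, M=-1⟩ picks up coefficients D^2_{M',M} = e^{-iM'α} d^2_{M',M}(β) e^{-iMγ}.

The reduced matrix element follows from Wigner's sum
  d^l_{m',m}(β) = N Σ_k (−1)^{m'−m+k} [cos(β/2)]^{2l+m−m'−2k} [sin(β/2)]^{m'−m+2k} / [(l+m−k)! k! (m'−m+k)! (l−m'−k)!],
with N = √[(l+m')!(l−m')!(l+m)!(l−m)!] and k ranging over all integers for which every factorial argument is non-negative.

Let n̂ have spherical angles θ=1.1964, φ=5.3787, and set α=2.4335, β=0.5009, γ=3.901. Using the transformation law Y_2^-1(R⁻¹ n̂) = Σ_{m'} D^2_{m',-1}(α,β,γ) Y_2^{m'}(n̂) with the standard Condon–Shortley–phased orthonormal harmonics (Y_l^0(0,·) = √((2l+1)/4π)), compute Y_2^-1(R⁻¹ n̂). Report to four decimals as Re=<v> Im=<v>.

Need the full column D^2_{m',-1} for m'=−2..2 at α=2.4335, β=0.5009, γ=3.901.
cos(β/2)=0.968801, sin(β/2)=0.247840
d^2_{-2,-1}: single k=1 term ⇒ +0.450718;  D = -0.356952+0.275194i
d^2_{-1,-1}: k∈[0..1] ⇒ +0.880924 -0.172955 = +0.707969;  D = +0.707037+0.036313i
d^2_{0,-1}: k∈[0..1] ⇒ -0.552015 +0.036126 = -0.515888;  D = +0.374145+0.355185i
d^2_{1,-1}: k∈[0..1] ⇒ +0.172955 -0.003773 = +0.169182;  D = +0.017445+0.168280i
d^2_{2,-1}: single k=0 term ⇒ -0.029497;  D = -0.016772+0.024265i
Y_2^{m'}(θ=1.1964,φ=5.3787) and Σ D·Y over m':
  (-0.3570+0.2752i)·(-0.0789+0.3252i)  (+0.7070+0.0363i)·(+0.1625+0.2067i)  (+0.3741+0.3552i)·(-0.1888+0.0000i)  (+0.0174+0.1683i)·(-0.1625+0.2067i)  (-0.0168+0.0243i)·(-0.0789-0.3252i)
Y_2^-1(R⁻¹ n̂) = -0.052958-0.073020i

Re=-0.0530 Im=-0.0730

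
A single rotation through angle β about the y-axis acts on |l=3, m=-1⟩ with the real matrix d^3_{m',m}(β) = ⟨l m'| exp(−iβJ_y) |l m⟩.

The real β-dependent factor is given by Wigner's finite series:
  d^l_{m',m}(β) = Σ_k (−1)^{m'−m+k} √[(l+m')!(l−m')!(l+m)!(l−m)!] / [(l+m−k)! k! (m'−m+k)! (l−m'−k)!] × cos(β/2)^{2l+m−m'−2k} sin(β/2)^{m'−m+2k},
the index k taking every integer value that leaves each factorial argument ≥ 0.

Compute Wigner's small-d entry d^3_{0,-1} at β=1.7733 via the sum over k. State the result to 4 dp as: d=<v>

d^3_{0,-1}(β=1.7733) via Wigner's sum:
Half-angle: c=0.632012, s=0.774959. N=√(6·6·2·24)=41.569219
k: max(0,(-1)−(0))=0 … min(3+(-1),3−(0))=2
  k=0: (−1)^1·41.5692/(12)·0.6320^5·0.7750^1 = -0.270704
  k=1: (−1)^2·41.5692/(4)·0.6320^3·0.7750^3 = +1.221021
  k=2: (−1)^3·41.5692/(12)·0.6320^1·0.7750^5 = -0.611940
d^3_{0,-1}(1.7733) = -0.270704 +1.221021 -0.611940 = +0.338377

d=0.3384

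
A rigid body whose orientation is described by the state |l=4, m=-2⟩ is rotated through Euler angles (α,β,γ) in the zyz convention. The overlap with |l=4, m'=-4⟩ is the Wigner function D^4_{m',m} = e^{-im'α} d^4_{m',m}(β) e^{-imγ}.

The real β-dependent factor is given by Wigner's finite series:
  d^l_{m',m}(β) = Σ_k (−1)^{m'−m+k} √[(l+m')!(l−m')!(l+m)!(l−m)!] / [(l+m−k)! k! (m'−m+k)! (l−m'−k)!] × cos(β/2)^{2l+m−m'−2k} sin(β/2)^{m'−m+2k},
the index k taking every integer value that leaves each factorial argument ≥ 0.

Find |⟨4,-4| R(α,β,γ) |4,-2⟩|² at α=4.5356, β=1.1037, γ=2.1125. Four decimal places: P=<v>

P=0.3075

First d^4_{-4,-2}(β=1.1037), then the phase factors e^{-i(-4)α} and e^{-i(-2)γ}:
With c≡cos(β/2)=0.851556 and s≡sin(β/2)=0.524264, N=[1·40320·2·720]^{1/2}=7619.763776
k∈{2} keeps every argument non-negative
  k=2: (−1)^0·7619.7638/(1440)·0.8516^6·0.5243^2 = +0.554572
d^4_{-4,-2}(1.1037) = +0.554572
|D^4_{-4,-2}|² = |d^4_{-4,-2}(β)|² = (+0.554572)² = 0.307550 (the z-rotation phases have unit modulus)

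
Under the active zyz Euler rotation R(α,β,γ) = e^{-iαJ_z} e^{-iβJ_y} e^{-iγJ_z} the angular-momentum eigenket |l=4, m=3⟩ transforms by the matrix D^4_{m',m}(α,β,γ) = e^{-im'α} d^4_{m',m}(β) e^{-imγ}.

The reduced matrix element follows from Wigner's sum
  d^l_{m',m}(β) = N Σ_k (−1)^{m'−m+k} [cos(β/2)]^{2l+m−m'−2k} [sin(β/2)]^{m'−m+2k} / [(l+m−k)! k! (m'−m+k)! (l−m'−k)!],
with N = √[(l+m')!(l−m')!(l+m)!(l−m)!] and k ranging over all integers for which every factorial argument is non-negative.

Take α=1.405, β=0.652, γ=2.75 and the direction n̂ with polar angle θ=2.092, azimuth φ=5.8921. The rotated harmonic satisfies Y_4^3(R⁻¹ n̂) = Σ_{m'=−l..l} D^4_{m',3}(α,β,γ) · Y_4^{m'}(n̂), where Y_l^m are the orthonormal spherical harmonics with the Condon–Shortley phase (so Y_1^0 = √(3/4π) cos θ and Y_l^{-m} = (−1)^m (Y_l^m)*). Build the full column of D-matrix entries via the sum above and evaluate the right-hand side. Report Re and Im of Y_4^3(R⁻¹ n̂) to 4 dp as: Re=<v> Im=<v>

Need the full column D^4_{m',3} for m'=−4..4 at α=1.405, β=0.652, γ=2.75.
cos(β/2)=0.947331, sin(β/2)=0.320256
d^4_{-4,3}: single k=7 term ⇒ +0.000926;  D = -0.000807-0.000453i
d^4_{-3,3}: k∈[6..7] ⇒ +0.006778 -0.000111 = +0.006667;  D = -0.004179+0.005195i
d^4_{-2,3}: k∈[5..6] ⇒ +0.032150 -0.001225 = +0.030925;  D = +0.020568+0.023094i
d^4_{-1,3}: k∈[4..5] ⇒ +0.112077 -0.007685 = +0.104392;  D = +0.088346-0.055612i
d^4_{0,3}: k∈[3..4] ⇒ +0.296528 -0.033889 = +0.262639;  D = -0.101312-0.242312i
d^4_{1,3}: k∈[2..3] ⇒ +0.588404 -0.112077 = +0.476327;  D = -0.463760+0.108695i
d^4_{2,3}: k∈[1..2] ⇒ +0.820491 -0.281311 = +0.539180;  D = +0.034713+0.538061i
d^4_{3,3}: k∈[0..1] ⇒ +0.648655 -0.518924 = +0.129731;  D = +0.129065+0.013128i
d^4_{4,3}: single k=0 term ⇒ -0.620233;  D = -0.163741+0.598229i
Y_4^{m'}(θ=2.092,φ=5.8921) and Σ D·Y over m':
  (-0.0008-0.0005i)·(+0.0016+0.2503i)  (-0.0042+0.0052i)·(-0.1574-0.3748i)  (+0.0206+0.0231i)·(+0.1313+0.1304i)  (+0.0883-0.0556i)·(+0.2388+0.0985i)  (-0.1013-0.2423i)·(-0.2419+0.0000i)  (-0.4638+0.1087i)·(-0.2388+0.0985i)  (+0.0347+0.5381i)·(+0.1313-0.1304i)  (+0.1291+0.0131i)·(+0.1574-0.3748i)  (-0.1637+0.5982i)·(+0.0016-0.2503i)
Y_4^3(R⁻¹ n̂) = +0.402965+0.050410i

Re=0.4030 Im=0.0504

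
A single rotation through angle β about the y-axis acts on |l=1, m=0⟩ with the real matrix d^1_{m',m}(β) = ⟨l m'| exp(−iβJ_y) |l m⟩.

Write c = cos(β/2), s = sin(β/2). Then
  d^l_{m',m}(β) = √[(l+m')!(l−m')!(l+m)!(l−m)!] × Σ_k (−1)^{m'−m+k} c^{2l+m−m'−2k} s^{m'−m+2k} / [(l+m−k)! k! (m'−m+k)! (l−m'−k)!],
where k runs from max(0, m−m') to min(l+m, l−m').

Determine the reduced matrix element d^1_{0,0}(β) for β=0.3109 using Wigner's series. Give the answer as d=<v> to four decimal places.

d=0.9521

d^1_{0,0}(β=0.3109) via Wigner's sum:
c=cos(0.3109/2)=0.987942, s=sin(0.3109/2)=0.154825; N=√[1·1·1·1]=1.000000
The bounds max(0,m−m')=0 and min(l+m,l−m')=1 give 2 terms
  k=0: (−1)^0·1.0000/(1)·0.9879^2·0.1548^0 = +0.976029
  k=1: (−1)^1·1.0000/(1)·0.9879^0·0.1548^2 = -0.023971
d^1_{0,0}(0.3109) = +0.976029 -0.023971 = +0.952059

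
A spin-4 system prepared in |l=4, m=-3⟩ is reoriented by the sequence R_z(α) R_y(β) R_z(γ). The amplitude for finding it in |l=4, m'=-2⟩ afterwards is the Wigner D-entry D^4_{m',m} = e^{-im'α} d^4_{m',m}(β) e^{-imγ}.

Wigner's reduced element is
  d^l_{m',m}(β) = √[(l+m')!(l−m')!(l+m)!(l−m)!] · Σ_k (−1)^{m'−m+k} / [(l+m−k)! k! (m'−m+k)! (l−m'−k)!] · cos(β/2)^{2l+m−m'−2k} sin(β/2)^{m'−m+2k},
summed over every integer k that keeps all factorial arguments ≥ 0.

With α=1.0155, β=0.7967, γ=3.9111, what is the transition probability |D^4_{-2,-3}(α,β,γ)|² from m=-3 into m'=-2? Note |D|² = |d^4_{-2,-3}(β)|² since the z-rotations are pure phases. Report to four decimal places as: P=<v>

P=0.1478

First d^4_{-2,-3}(β=0.7967), then the phase factors e^{-i(-2)α} and e^{-i(-3)γ}:
With c≡cos(β/2)=0.921702 and s≡sin(β/2)=0.387898, N=[2·720·1·5040]^{1/2}=2693.993318
k: max(0,(-3)−(-2))=0 … min(4+(-3),4−(-2))=1
  k=0: (−1)^1·2693.9933/(720)·0.9217^7·0.3879^1 = -0.820193
  k=1: (−1)^2·2693.9933/(240)·0.9217^5·0.3879^3 = +0.435804
d^4_{-2,-3}(0.7967) = -0.820193 +0.435804 = -0.384389
|D^4_{-2,-3}|² = |d^4_{-2,-3}(β)|² = (-0.384389)² = 0.147755 (the z-rotation phases have unit modulus)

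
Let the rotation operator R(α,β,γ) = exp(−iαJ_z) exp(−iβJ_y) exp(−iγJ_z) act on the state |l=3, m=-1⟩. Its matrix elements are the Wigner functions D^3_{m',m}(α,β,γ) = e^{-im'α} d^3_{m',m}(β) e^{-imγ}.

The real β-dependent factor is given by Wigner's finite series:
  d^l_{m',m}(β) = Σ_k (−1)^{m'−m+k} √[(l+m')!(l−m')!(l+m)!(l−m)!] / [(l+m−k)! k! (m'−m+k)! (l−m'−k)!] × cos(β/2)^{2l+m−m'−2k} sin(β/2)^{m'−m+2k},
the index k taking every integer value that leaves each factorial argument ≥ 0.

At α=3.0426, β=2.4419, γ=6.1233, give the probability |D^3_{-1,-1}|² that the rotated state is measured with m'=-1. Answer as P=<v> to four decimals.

Split into d^3_{-1,-1}(β=2.4419) × two z-phases.
c=cos(2.4419/2)=0.342753, s=sin(2.4419/2)=0.939425; N=√[2·24·2·24]=48.000000
k∈{0,1,2} keeps every argument non-negative
  k=0: (−1)^0·48.0000/(48)·0.3428^6·0.9394^0 = +0.001621
  k=1: (−1)^1·48.0000/(6)·0.3428^4·0.9394^2 = -0.097441
  k=2: (−1)^2·48.0000/(8)·0.3428^2·0.9394^4 = +0.548990
d^3_{-1,-1}(2.4419) = +0.001621 -0.097441 +0.548990 = +0.453170
|D^3_{-1,-1}|² = |d^3_{-1,-1}(β)|² = (+0.453170)² = 0.205363 (the z-rotation phases have unit modulus)

P=0.2054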